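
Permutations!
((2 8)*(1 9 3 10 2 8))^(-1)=((1 9 3 10 2))^(-1)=(1 2 10 3 9)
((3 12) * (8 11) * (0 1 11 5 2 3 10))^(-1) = ((0 1 11 8 5 2 3 12 10))^(-1) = (0 10 12 3 2 5 8 11 1)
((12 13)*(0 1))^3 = ((0 1)(12 13))^3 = (0 1)(12 13)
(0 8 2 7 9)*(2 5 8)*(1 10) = [2, 10, 7, 3, 4, 8, 6, 9, 5, 0, 1] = (0 2 7 9)(1 10)(5 8)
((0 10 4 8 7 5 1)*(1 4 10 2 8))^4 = (10)(0 5 2 4 8 1 7)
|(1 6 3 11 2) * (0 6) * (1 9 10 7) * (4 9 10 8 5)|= 8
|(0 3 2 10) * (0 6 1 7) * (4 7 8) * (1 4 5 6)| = 10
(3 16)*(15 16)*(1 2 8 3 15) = (1 2 8 3)(15 16) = [0, 2, 8, 1, 4, 5, 6, 7, 3, 9, 10, 11, 12, 13, 14, 16, 15]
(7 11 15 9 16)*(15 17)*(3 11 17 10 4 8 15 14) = (3 11 10 4 8 15 9 16 7 17 14) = [0, 1, 2, 11, 8, 5, 6, 17, 15, 16, 4, 10, 12, 13, 3, 9, 7, 14]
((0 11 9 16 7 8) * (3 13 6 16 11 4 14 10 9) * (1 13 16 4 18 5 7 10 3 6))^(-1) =((0 18 5 7 8)(1 13)(3 16 10 9 11 6 4 14))^(-1) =(0 8 7 5 18)(1 13)(3 14 4 6 11 9 10 16)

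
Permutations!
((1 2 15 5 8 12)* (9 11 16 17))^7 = (1 2 15 5 8 12)(9 17 16 11)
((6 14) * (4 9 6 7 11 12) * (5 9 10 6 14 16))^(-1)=(4 12 11 7 14 9 5 16 6 10)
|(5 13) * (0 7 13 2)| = |(0 7 13 5 2)| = 5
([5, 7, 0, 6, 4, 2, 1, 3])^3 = [0, 6, 2, 7, 4, 5, 3, 1]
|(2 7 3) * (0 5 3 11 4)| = 7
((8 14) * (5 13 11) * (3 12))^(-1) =((3 12)(5 13 11)(8 14))^(-1) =(3 12)(5 11 13)(8 14)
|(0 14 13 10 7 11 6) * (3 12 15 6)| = 10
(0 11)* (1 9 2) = [11, 9, 1, 3, 4, 5, 6, 7, 8, 2, 10, 0] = (0 11)(1 9 2)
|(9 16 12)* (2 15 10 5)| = 12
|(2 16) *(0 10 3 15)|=|(0 10 3 15)(2 16)|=4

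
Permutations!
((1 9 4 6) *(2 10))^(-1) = (1 6 4 9)(2 10)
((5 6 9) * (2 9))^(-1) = (2 6 5 9)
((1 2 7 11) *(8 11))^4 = ((1 2 7 8 11))^4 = (1 11 8 7 2)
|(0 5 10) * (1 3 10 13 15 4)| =8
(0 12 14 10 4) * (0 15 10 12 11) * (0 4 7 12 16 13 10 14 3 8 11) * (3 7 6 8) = (4 15 14 16 13 10 6 8 11)(7 12) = [0, 1, 2, 3, 15, 5, 8, 12, 11, 9, 6, 4, 7, 10, 16, 14, 13]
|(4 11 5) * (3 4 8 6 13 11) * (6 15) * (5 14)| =|(3 4)(5 8 15 6 13 11 14)| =14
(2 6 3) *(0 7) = (0 7)(2 6 3) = [7, 1, 6, 2, 4, 5, 3, 0]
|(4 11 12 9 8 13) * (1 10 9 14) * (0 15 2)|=9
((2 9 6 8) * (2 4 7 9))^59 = ((4 7 9 6 8))^59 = (4 8 6 9 7)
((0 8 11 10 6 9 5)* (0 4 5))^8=(0 11 6)(8 10 9)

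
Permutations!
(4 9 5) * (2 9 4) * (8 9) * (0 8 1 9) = [8, 9, 1, 3, 4, 2, 6, 7, 0, 5] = (0 8)(1 9 5 2)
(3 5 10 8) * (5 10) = [0, 1, 2, 10, 4, 5, 6, 7, 3, 9, 8] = (3 10 8)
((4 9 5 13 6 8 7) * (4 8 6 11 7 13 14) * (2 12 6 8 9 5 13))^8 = (4 14 5)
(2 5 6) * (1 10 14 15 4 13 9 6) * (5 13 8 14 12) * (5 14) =[0, 10, 13, 3, 8, 1, 2, 7, 5, 6, 12, 11, 14, 9, 15, 4] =(1 10 12 14 15 4 8 5)(2 13 9 6)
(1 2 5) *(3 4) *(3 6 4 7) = (1 2 5)(3 7)(4 6) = [0, 2, 5, 7, 6, 1, 4, 3]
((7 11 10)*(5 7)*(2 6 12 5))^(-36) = ((2 6 12 5 7 11 10))^(-36) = (2 10 11 7 5 12 6)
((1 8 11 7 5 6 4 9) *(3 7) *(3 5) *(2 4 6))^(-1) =(1 9 4 2 5 11 8)(3 7)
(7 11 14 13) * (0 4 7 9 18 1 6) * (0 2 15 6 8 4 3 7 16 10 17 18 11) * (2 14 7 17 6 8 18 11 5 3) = (0 2 15 8 4 16 10 6 14 13 9 5 3 17 11 7)(1 18) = [2, 18, 15, 17, 16, 3, 14, 0, 4, 5, 6, 7, 12, 9, 13, 8, 10, 11, 1]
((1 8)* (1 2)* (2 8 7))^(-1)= ((8)(1 7 2))^(-1)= (8)(1 2 7)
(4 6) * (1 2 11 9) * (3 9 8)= (1 2 11 8 3 9)(4 6)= [0, 2, 11, 9, 6, 5, 4, 7, 3, 1, 10, 8]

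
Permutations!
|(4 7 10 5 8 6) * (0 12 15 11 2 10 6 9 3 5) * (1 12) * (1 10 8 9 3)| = |(0 10)(1 12 15 11 2 8 3 5 9)(4 7 6)| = 18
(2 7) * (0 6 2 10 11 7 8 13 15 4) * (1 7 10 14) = [6, 7, 8, 3, 0, 5, 2, 14, 13, 9, 11, 10, 12, 15, 1, 4] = (0 6 2 8 13 15 4)(1 7 14)(10 11)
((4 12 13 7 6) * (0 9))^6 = (4 12 13 7 6)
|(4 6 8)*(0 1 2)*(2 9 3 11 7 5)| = 24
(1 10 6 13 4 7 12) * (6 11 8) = (1 10 11 8 6 13 4 7 12) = [0, 10, 2, 3, 7, 5, 13, 12, 6, 9, 11, 8, 1, 4]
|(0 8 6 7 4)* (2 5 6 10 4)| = |(0 8 10 4)(2 5 6 7)| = 4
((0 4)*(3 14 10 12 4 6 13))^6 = ((0 6 13 3 14 10 12 4))^6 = (0 12 14 13)(3 6 4 10)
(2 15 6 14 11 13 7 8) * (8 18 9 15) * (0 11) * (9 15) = (0 11 13 7 18 15 6 14)(2 8) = [11, 1, 8, 3, 4, 5, 14, 18, 2, 9, 10, 13, 12, 7, 0, 6, 16, 17, 15]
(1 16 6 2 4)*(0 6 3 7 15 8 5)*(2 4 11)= (0 6 4 1 16 3 7 15 8 5)(2 11)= [6, 16, 11, 7, 1, 0, 4, 15, 5, 9, 10, 2, 12, 13, 14, 8, 3]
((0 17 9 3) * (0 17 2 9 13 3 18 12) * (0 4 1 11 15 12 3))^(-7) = (18)(1 12 11 4 15)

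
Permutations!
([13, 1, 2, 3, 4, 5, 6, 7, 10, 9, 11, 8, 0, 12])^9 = [0, 1, 2, 3, 4, 5, 6, 7, 8, 9, 10, 11, 12, 13]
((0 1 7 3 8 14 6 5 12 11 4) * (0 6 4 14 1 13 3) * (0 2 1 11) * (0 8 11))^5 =(0 4)(1 2 7)(3 5)(6 13)(8 14)(11 12)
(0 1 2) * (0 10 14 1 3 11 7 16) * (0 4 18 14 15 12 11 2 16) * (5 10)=[3, 16, 5, 2, 18, 10, 6, 0, 8, 9, 15, 7, 11, 13, 1, 12, 4, 17, 14]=(0 3 2 5 10 15 12 11 7)(1 16 4 18 14)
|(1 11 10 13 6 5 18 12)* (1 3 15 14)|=11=|(1 11 10 13 6 5 18 12 3 15 14)|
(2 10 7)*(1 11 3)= (1 11 3)(2 10 7)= [0, 11, 10, 1, 4, 5, 6, 2, 8, 9, 7, 3]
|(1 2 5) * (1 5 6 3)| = 4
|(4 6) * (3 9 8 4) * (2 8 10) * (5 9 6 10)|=|(2 8 4 10)(3 6)(5 9)|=4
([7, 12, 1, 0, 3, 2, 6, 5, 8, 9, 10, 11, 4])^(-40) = [0, 1, 2, 3, 4, 5, 6, 7, 8, 9, 10, 11, 12]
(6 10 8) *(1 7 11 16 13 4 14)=(1 7 11 16 13 4 14)(6 10 8)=[0, 7, 2, 3, 14, 5, 10, 11, 6, 9, 8, 16, 12, 4, 1, 15, 13]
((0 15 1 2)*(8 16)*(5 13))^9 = (0 15 1 2)(5 13)(8 16)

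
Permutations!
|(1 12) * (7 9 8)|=6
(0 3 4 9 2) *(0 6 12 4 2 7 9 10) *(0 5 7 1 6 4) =[3, 6, 4, 2, 10, 7, 12, 9, 8, 1, 5, 11, 0] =(0 3 2 4 10 5 7 9 1 6 12)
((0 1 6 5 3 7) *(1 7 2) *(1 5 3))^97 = (0 7)(1 3 5 6 2)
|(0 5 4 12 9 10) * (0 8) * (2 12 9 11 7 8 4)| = |(0 5 2 12 11 7 8)(4 9 10)| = 21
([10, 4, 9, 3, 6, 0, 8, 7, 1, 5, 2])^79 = (0 5 9 2 10)(1 8 6 4)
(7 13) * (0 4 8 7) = (0 4 8 7 13) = [4, 1, 2, 3, 8, 5, 6, 13, 7, 9, 10, 11, 12, 0]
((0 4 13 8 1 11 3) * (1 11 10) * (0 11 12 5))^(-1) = (0 5 12 8 13 4)(1 10)(3 11)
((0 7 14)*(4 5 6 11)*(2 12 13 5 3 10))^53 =(0 14 7)(2 10 3 4 11 6 5 13 12)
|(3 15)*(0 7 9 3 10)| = |(0 7 9 3 15 10)| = 6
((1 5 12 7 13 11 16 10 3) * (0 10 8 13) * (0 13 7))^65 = ((0 10 3 1 5 12)(7 13 11 16 8))^65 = (16)(0 12 5 1 3 10)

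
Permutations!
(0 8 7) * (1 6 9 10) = [8, 6, 2, 3, 4, 5, 9, 0, 7, 10, 1] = (0 8 7)(1 6 9 10)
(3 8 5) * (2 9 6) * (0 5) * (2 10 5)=[2, 1, 9, 8, 4, 3, 10, 7, 0, 6, 5]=(0 2 9 6 10 5 3 8)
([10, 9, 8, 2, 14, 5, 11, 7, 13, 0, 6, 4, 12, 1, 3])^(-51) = (0 13 3 11)(1 2 4 10)(6 9 8 14)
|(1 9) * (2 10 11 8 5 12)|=6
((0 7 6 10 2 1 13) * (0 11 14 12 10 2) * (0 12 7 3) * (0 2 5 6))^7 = ((0 3 2 1 13 11 14 7)(5 6)(10 12))^7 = (0 7 14 11 13 1 2 3)(5 6)(10 12)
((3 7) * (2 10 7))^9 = (2 10 7 3)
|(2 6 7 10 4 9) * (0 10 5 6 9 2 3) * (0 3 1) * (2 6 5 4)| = 15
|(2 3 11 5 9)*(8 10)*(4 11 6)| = |(2 3 6 4 11 5 9)(8 10)| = 14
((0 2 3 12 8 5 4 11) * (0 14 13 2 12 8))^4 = (2 4)(3 11)(5 13)(8 14)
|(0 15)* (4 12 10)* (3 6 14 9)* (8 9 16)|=6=|(0 15)(3 6 14 16 8 9)(4 12 10)|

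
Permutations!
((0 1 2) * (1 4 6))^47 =(0 6 2 4 1)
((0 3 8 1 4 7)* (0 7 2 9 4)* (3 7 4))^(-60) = (0 9)(1 2)(3 7)(4 8) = ((0 7 4 2 9 3 8 1))^(-60)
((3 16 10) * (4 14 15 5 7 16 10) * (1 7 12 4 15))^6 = (1 4 5 16)(7 14 12 15)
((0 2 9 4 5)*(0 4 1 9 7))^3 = ((0 2 7)(1 9)(4 5))^3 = (1 9)(4 5)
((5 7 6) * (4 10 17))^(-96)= (17)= ((4 10 17)(5 7 6))^(-96)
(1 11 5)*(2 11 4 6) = [0, 4, 11, 3, 6, 1, 2, 7, 8, 9, 10, 5] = (1 4 6 2 11 5)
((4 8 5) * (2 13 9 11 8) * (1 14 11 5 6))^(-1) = ((1 14 11 8 6)(2 13 9 5 4))^(-1) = (1 6 8 11 14)(2 4 5 9 13)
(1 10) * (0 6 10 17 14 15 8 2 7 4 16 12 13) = [6, 17, 7, 3, 16, 5, 10, 4, 2, 9, 1, 11, 13, 0, 15, 8, 12, 14] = (0 6 10 1 17 14 15 8 2 7 4 16 12 13)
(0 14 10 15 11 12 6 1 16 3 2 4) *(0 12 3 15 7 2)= (0 14 10 7 2 4 12 6 1 16 15 11 3)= [14, 16, 4, 0, 12, 5, 1, 2, 8, 9, 7, 3, 6, 13, 10, 11, 15]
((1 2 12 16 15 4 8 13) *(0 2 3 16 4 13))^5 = (16)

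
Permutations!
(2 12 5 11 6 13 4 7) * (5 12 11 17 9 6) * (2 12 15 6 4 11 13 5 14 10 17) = (2 13 11 14 10 17 9 4 7 12 15 6 5) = [0, 1, 13, 3, 7, 2, 5, 12, 8, 4, 17, 14, 15, 11, 10, 6, 16, 9]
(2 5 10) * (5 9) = (2 9 5 10) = [0, 1, 9, 3, 4, 10, 6, 7, 8, 5, 2]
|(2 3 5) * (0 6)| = |(0 6)(2 3 5)| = 6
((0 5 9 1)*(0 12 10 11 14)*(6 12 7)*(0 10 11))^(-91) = (0 10 14 11 12 6 7 1 9 5)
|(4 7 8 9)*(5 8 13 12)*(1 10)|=14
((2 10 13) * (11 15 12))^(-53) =((2 10 13)(11 15 12))^(-53) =(2 10 13)(11 15 12)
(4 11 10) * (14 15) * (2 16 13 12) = [0, 1, 16, 3, 11, 5, 6, 7, 8, 9, 4, 10, 2, 12, 15, 14, 13] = (2 16 13 12)(4 11 10)(14 15)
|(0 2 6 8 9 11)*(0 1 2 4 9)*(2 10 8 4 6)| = 8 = |(0 6 4 9 11 1 10 8)|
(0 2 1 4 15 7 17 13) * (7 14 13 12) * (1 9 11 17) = [2, 4, 9, 3, 15, 5, 6, 1, 8, 11, 10, 17, 7, 0, 13, 14, 16, 12] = (0 2 9 11 17 12 7 1 4 15 14 13)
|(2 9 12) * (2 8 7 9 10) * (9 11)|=|(2 10)(7 11 9 12 8)|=10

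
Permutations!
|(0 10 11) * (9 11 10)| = |(0 9 11)| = 3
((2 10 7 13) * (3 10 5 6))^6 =(2 13 7 10 3 6 5)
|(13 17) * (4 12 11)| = |(4 12 11)(13 17)| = 6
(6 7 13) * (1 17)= (1 17)(6 7 13)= [0, 17, 2, 3, 4, 5, 7, 13, 8, 9, 10, 11, 12, 6, 14, 15, 16, 1]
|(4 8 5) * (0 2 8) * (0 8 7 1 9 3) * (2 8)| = |(0 8 5 4 2 7 1 9 3)| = 9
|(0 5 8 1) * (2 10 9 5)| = |(0 2 10 9 5 8 1)| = 7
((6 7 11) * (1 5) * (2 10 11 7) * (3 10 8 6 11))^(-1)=((11)(1 5)(2 8 6)(3 10))^(-1)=(11)(1 5)(2 6 8)(3 10)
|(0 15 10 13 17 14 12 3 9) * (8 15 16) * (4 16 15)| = |(0 15 10 13 17 14 12 3 9)(4 16 8)| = 9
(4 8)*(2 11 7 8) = (2 11 7 8 4) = [0, 1, 11, 3, 2, 5, 6, 8, 4, 9, 10, 7]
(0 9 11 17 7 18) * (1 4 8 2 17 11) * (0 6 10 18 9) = (1 4 8 2 17 7 9)(6 10 18) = [0, 4, 17, 3, 8, 5, 10, 9, 2, 1, 18, 11, 12, 13, 14, 15, 16, 7, 6]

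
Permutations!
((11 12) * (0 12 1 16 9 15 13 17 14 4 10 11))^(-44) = ((0 12)(1 16 9 15 13 17 14 4 10 11))^(-44) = (1 14 9 10 13)(4 15 11 17 16)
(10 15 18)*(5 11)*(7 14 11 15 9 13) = (5 15 18 10 9 13 7 14 11) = [0, 1, 2, 3, 4, 15, 6, 14, 8, 13, 9, 5, 12, 7, 11, 18, 16, 17, 10]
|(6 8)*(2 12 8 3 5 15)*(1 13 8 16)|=10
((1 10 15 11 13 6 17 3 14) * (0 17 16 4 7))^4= (0 1 13 7 14 11 4 3 15 16 17 10 6)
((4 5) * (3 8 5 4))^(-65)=((3 8 5))^(-65)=(3 8 5)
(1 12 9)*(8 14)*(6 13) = (1 12 9)(6 13)(8 14) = [0, 12, 2, 3, 4, 5, 13, 7, 14, 1, 10, 11, 9, 6, 8]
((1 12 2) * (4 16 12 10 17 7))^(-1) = (1 2 12 16 4 7 17 10)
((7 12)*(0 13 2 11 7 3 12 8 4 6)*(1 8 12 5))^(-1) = ((0 13 2 11 7 12 3 5 1 8 4 6))^(-1) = (0 6 4 8 1 5 3 12 7 11 2 13)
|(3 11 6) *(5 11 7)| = 5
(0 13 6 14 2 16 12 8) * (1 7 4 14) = (0 13 6 1 7 4 14 2 16 12 8) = [13, 7, 16, 3, 14, 5, 1, 4, 0, 9, 10, 11, 8, 6, 2, 15, 12]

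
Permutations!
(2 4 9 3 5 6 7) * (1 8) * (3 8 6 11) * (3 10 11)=[0, 6, 4, 5, 9, 3, 7, 2, 1, 8, 11, 10]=(1 6 7 2 4 9 8)(3 5)(10 11)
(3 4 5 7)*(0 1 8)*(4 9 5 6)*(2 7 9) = [1, 8, 7, 2, 6, 9, 4, 3, 0, 5] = (0 1 8)(2 7 3)(4 6)(5 9)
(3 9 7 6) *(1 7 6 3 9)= (1 7 3)(6 9)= [0, 7, 2, 1, 4, 5, 9, 3, 8, 6]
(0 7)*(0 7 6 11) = (0 6 11) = [6, 1, 2, 3, 4, 5, 11, 7, 8, 9, 10, 0]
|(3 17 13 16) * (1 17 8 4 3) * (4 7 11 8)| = 12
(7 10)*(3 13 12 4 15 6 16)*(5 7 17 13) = (3 5 7 10 17 13 12 4 15 6 16) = [0, 1, 2, 5, 15, 7, 16, 10, 8, 9, 17, 11, 4, 12, 14, 6, 3, 13]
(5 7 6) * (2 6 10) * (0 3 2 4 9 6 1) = [3, 0, 1, 2, 9, 7, 5, 10, 8, 6, 4] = (0 3 2 1)(4 9 6 5 7 10)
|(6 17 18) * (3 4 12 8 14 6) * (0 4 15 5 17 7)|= |(0 4 12 8 14 6 7)(3 15 5 17 18)|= 35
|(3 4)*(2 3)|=|(2 3 4)|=3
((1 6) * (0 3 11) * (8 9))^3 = (11)(1 6)(8 9)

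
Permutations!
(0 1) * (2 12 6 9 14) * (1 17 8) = (0 17 8 1)(2 12 6 9 14) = [17, 0, 12, 3, 4, 5, 9, 7, 1, 14, 10, 11, 6, 13, 2, 15, 16, 8]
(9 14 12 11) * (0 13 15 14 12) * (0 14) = (0 13 15)(9 12 11) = [13, 1, 2, 3, 4, 5, 6, 7, 8, 12, 10, 9, 11, 15, 14, 0]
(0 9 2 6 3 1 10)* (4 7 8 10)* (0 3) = [9, 4, 6, 1, 7, 5, 0, 8, 10, 2, 3] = (0 9 2 6)(1 4 7 8 10 3)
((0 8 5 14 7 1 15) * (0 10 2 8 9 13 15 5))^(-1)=(0 8 2 10 15 13 9)(1 7 14 5)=((0 9 13 15 10 2 8)(1 5 14 7))^(-1)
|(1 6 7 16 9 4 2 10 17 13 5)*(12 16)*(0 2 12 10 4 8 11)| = 56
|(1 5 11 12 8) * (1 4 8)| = |(1 5 11 12)(4 8)| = 4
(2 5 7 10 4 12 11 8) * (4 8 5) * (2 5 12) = (2 4)(5 7 10 8)(11 12) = [0, 1, 4, 3, 2, 7, 6, 10, 5, 9, 8, 12, 11]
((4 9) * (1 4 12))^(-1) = (1 12 9 4)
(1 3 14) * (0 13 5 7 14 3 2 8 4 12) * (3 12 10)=[13, 2, 8, 12, 10, 7, 6, 14, 4, 9, 3, 11, 0, 5, 1]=(0 13 5 7 14 1 2 8 4 10 3 12)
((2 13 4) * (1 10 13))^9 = (1 2 4 13 10)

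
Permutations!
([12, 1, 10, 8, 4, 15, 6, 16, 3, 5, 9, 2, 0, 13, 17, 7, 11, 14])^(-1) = [12, 1, 11, 8, 4, 9, 6, 15, 3, 10, 2, 16, 0, 13, 17, 5, 7, 14]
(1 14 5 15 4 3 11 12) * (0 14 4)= [14, 4, 2, 11, 3, 15, 6, 7, 8, 9, 10, 12, 1, 13, 5, 0]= (0 14 5 15)(1 4 3 11 12)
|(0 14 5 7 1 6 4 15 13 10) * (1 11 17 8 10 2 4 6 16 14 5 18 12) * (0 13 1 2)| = |(0 5 7 11 17 8 10 13)(1 16 14 18 12 2 4 15)| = 8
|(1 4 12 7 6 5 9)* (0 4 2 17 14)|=11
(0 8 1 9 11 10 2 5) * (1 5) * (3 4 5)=(0 8 3 4 5)(1 9 11 10 2)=[8, 9, 1, 4, 5, 0, 6, 7, 3, 11, 2, 10]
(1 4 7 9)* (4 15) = [0, 15, 2, 3, 7, 5, 6, 9, 8, 1, 10, 11, 12, 13, 14, 4] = (1 15 4 7 9)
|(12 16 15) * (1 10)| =6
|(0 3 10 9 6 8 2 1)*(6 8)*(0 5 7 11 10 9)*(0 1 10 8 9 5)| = 9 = |(0 3 5 7 11 8 2 10 1)|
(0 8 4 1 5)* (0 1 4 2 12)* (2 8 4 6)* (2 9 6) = (0 4 2 12)(1 5)(6 9) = [4, 5, 12, 3, 2, 1, 9, 7, 8, 6, 10, 11, 0]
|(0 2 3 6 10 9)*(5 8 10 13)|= |(0 2 3 6 13 5 8 10 9)|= 9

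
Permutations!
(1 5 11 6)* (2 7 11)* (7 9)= (1 5 2 9 7 11 6)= [0, 5, 9, 3, 4, 2, 1, 11, 8, 7, 10, 6]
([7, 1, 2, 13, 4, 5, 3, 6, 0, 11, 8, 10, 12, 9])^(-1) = (0 8 10 11 9 13 3 6 7)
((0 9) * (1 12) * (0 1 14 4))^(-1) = (0 4 14 12 1 9)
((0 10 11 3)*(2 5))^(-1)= (0 3 11 10)(2 5)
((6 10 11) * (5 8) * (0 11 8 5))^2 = (0 6 8 11 10)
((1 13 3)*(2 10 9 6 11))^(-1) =(1 3 13)(2 11 6 9 10)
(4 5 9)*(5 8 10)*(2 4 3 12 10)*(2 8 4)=[0, 1, 2, 12, 4, 9, 6, 7, 8, 3, 5, 11, 10]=(3 12 10 5 9)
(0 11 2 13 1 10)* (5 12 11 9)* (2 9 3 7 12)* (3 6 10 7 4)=[6, 7, 13, 4, 3, 2, 10, 12, 8, 5, 0, 9, 11, 1]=(0 6 10)(1 7 12 11 9 5 2 13)(3 4)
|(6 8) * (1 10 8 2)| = |(1 10 8 6 2)| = 5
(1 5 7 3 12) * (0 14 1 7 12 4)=(0 14 1 5 12 7 3 4)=[14, 5, 2, 4, 0, 12, 6, 3, 8, 9, 10, 11, 7, 13, 1]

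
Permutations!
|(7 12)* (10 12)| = 3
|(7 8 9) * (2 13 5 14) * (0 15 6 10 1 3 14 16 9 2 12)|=56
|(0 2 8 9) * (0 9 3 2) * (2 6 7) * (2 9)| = 6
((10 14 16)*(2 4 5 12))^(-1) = (2 12 5 4)(10 16 14)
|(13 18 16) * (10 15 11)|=|(10 15 11)(13 18 16)|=3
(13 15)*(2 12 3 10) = (2 12 3 10)(13 15) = [0, 1, 12, 10, 4, 5, 6, 7, 8, 9, 2, 11, 3, 15, 14, 13]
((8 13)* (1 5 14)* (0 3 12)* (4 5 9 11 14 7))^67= (0 3 12)(1 14 11 9)(4 5 7)(8 13)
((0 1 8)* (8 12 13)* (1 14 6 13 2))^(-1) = (0 8 13 6 14)(1 2 12)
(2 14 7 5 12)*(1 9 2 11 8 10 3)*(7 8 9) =(1 7 5 12 11 9 2 14 8 10 3) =[0, 7, 14, 1, 4, 12, 6, 5, 10, 2, 3, 9, 11, 13, 8]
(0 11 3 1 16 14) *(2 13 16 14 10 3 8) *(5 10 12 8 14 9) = (0 11 14)(1 9 5 10 3)(2 13 16 12 8) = [11, 9, 13, 1, 4, 10, 6, 7, 2, 5, 3, 14, 8, 16, 0, 15, 12]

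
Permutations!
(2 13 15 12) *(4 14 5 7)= (2 13 15 12)(4 14 5 7)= [0, 1, 13, 3, 14, 7, 6, 4, 8, 9, 10, 11, 2, 15, 5, 12]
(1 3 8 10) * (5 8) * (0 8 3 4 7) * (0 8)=(1 4 7 8 10)(3 5)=[0, 4, 2, 5, 7, 3, 6, 8, 10, 9, 1]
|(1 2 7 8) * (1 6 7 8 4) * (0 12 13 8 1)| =|(0 12 13 8 6 7 4)(1 2)| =14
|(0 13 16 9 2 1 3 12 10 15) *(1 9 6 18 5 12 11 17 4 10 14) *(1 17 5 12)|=44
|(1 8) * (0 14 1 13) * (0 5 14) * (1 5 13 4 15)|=4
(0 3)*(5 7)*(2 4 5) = (0 3)(2 4 5 7) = [3, 1, 4, 0, 5, 7, 6, 2]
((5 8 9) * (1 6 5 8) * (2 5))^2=((1 6 2 5)(8 9))^2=(9)(1 2)(5 6)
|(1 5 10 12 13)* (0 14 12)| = 7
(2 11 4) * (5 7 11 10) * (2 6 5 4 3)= (2 10 4 6 5 7 11 3)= [0, 1, 10, 2, 6, 7, 5, 11, 8, 9, 4, 3]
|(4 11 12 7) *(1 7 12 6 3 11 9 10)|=|(12)(1 7 4 9 10)(3 11 6)|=15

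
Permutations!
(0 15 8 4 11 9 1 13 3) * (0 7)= (0 15 8 4 11 9 1 13 3 7)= [15, 13, 2, 7, 11, 5, 6, 0, 4, 1, 10, 9, 12, 3, 14, 8]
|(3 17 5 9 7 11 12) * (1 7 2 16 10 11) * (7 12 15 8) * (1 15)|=|(1 12 3 17 5 9 2 16 10 11)(7 15 8)|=30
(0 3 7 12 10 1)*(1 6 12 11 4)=(0 3 7 11 4 1)(6 12 10)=[3, 0, 2, 7, 1, 5, 12, 11, 8, 9, 6, 4, 10]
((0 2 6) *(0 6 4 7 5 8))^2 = ((0 2 4 7 5 8))^2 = (0 4 5)(2 7 8)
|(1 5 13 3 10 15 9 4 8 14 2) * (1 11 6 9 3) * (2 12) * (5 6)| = 33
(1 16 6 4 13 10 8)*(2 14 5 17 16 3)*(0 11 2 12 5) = (0 11 2 14)(1 3 12 5 17 16 6 4 13 10 8) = [11, 3, 14, 12, 13, 17, 4, 7, 1, 9, 8, 2, 5, 10, 0, 15, 6, 16]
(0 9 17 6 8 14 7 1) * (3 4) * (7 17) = (0 9 7 1)(3 4)(6 8 14 17) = [9, 0, 2, 4, 3, 5, 8, 1, 14, 7, 10, 11, 12, 13, 17, 15, 16, 6]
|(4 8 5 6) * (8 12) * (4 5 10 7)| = 10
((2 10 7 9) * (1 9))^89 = ((1 9 2 10 7))^89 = (1 7 10 2 9)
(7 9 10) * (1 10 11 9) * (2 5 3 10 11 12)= [0, 11, 5, 10, 4, 3, 6, 1, 8, 12, 7, 9, 2]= (1 11 9 12 2 5 3 10 7)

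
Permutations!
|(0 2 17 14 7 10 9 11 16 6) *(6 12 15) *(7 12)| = |(0 2 17 14 12 15 6)(7 10 9 11 16)| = 35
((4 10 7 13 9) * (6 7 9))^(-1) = (4 9 10)(6 13 7)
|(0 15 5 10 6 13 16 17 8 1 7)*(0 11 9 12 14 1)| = |(0 15 5 10 6 13 16 17 8)(1 7 11 9 12 14)| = 18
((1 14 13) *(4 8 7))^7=(1 14 13)(4 8 7)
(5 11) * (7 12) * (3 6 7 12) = (12)(3 6 7)(5 11) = [0, 1, 2, 6, 4, 11, 7, 3, 8, 9, 10, 5, 12]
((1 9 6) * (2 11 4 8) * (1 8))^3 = ((1 9 6 8 2 11 4))^3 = (1 8 4 6 11 9 2)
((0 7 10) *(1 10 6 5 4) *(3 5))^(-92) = ((0 7 6 3 5 4 1 10))^(-92) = (0 5)(1 6)(3 10)(4 7)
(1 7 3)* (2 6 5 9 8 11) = (1 7 3)(2 6 5 9 8 11) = [0, 7, 6, 1, 4, 9, 5, 3, 11, 8, 10, 2]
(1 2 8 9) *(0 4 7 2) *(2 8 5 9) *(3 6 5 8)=(0 4 7 3 6 5 9 1)(2 8)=[4, 0, 8, 6, 7, 9, 5, 3, 2, 1]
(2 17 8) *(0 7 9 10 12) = (0 7 9 10 12)(2 17 8) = [7, 1, 17, 3, 4, 5, 6, 9, 2, 10, 12, 11, 0, 13, 14, 15, 16, 8]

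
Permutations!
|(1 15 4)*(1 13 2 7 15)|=|(2 7 15 4 13)|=5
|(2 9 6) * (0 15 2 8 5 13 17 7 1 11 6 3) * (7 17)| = 35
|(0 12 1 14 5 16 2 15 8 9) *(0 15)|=21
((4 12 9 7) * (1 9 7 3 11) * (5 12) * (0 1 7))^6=((0 1 9 3 11 7 4 5 12))^6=(0 4 3)(1 5 11)(7 9 12)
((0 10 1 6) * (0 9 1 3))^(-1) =(0 3 10)(1 9 6)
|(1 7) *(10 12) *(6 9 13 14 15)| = |(1 7)(6 9 13 14 15)(10 12)| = 10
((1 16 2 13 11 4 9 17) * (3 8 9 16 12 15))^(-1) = (1 17 9 8 3 15 12)(2 16 4 11 13)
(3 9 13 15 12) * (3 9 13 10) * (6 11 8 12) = (3 13 15 6 11 8 12 9 10) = [0, 1, 2, 13, 4, 5, 11, 7, 12, 10, 3, 8, 9, 15, 14, 6]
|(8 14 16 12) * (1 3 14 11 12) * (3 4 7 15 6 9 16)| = |(1 4 7 15 6 9 16)(3 14)(8 11 12)| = 42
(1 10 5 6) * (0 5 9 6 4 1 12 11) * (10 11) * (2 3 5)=(0 2 3 5 4 1 11)(6 12 10 9)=[2, 11, 3, 5, 1, 4, 12, 7, 8, 6, 9, 0, 10]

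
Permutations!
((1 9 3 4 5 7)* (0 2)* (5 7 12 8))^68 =(1 4 9 7 3)(5 8 12)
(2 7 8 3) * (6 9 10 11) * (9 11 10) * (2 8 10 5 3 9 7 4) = (2 4)(3 8 9 7 10 5)(6 11) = [0, 1, 4, 8, 2, 3, 11, 10, 9, 7, 5, 6]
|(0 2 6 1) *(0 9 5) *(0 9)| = 4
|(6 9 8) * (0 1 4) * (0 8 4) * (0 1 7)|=|(0 7)(4 8 6 9)|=4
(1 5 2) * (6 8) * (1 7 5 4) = (1 4)(2 7 5)(6 8) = [0, 4, 7, 3, 1, 2, 8, 5, 6]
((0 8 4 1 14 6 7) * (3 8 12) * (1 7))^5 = ((0 12 3 8 4 7)(1 14 6))^5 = (0 7 4 8 3 12)(1 6 14)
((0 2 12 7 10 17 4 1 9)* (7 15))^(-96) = ((0 2 12 15 7 10 17 4 1 9))^(-96) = (0 7 1 12 17)(2 10 9 15 4)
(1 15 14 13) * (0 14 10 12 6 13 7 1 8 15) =(0 14 7 1)(6 13 8 15 10 12) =[14, 0, 2, 3, 4, 5, 13, 1, 15, 9, 12, 11, 6, 8, 7, 10]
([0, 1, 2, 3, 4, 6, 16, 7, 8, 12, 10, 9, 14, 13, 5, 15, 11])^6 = (5 14 12 9 11 16 6)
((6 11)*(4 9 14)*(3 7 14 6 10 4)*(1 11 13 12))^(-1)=(1 12 13 6 9 4 10 11)(3 14 7)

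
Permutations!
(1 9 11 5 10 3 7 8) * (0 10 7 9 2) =(0 10 3 9 11 5 7 8 1 2) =[10, 2, 0, 9, 4, 7, 6, 8, 1, 11, 3, 5]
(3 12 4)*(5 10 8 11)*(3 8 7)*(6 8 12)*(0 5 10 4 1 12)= (0 5 4)(1 12)(3 6 8 11 10 7)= [5, 12, 2, 6, 0, 4, 8, 3, 11, 9, 7, 10, 1]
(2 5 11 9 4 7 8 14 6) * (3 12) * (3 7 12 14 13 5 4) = [0, 1, 4, 14, 12, 11, 2, 8, 13, 3, 10, 9, 7, 5, 6] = (2 4 12 7 8 13 5 11 9 3 14 6)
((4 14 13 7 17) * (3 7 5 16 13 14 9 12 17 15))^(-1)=(3 15 7)(4 17 12 9)(5 13 16)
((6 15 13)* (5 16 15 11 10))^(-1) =((5 16 15 13 6 11 10))^(-1) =(5 10 11 6 13 15 16)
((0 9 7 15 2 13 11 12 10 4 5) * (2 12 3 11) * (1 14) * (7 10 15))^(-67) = (0 4 9 5 10)(1 14)(2 13)(3 11)(12 15)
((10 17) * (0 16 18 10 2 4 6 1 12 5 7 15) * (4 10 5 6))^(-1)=((0 16 18 5 7 15)(1 12 6)(2 10 17))^(-1)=(0 15 7 5 18 16)(1 6 12)(2 17 10)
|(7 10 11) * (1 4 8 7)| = |(1 4 8 7 10 11)| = 6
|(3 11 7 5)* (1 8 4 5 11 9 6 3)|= 12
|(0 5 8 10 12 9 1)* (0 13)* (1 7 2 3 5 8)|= 11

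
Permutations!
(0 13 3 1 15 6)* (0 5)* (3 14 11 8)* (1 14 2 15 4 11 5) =(0 13 2 15 6 1 4 11 8 3 14 5) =[13, 4, 15, 14, 11, 0, 1, 7, 3, 9, 10, 8, 12, 2, 5, 6]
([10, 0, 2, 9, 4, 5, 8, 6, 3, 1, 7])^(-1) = [1, 9, 2, 8, 4, 5, 7, 10, 6, 3, 0]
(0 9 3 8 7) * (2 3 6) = (0 9 6 2 3 8 7) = [9, 1, 3, 8, 4, 5, 2, 0, 7, 6]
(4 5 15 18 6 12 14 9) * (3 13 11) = (3 13 11)(4 5 15 18 6 12 14 9) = [0, 1, 2, 13, 5, 15, 12, 7, 8, 4, 10, 3, 14, 11, 9, 18, 16, 17, 6]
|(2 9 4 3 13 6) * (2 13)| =|(2 9 4 3)(6 13)| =4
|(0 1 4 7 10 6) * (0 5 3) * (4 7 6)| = 8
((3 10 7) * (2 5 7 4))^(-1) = ((2 5 7 3 10 4))^(-1) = (2 4 10 3 7 5)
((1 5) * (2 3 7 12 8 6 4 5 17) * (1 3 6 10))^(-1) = ((1 17 2 6 4 5 3 7 12 8 10))^(-1) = (1 10 8 12 7 3 5 4 6 2 17)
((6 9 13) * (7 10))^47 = (6 13 9)(7 10) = ((6 9 13)(7 10))^47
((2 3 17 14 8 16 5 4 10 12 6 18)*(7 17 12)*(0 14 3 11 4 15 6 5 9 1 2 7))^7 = (0 11 9 14 4 1 8 10 2 16)(3 17 7 18 6 15 5 12)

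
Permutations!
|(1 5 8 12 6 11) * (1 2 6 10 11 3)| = |(1 5 8 12 10 11 2 6 3)| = 9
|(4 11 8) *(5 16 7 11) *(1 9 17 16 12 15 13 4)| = 35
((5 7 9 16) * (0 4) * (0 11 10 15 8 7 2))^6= ((0 4 11 10 15 8 7 9 16 5 2))^6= (0 7 4 9 11 16 10 5 15 2 8)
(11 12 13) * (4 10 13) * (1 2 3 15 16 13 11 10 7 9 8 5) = (1 2 3 15 16 13 10 11 12 4 7 9 8 5) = [0, 2, 3, 15, 7, 1, 6, 9, 5, 8, 11, 12, 4, 10, 14, 16, 13]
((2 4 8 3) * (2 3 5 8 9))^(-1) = (2 9 4)(5 8)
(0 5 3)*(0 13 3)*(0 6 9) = [5, 1, 2, 13, 4, 6, 9, 7, 8, 0, 10, 11, 12, 3] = (0 5 6 9)(3 13)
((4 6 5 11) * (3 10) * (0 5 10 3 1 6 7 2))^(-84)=((0 5 11 4 7 2)(1 6 10))^(-84)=(11)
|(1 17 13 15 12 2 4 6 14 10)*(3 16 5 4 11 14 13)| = |(1 17 3 16 5 4 6 13 15 12 2 11 14 10)| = 14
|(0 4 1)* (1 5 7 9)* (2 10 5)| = |(0 4 2 10 5 7 9 1)| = 8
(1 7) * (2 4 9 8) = (1 7)(2 4 9 8) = [0, 7, 4, 3, 9, 5, 6, 1, 2, 8]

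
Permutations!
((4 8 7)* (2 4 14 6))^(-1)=(2 6 14 7 8 4)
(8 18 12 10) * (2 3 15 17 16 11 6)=(2 3 15 17 16 11 6)(8 18 12 10)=[0, 1, 3, 15, 4, 5, 2, 7, 18, 9, 8, 6, 10, 13, 14, 17, 11, 16, 12]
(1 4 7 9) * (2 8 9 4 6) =(1 6 2 8 9)(4 7) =[0, 6, 8, 3, 7, 5, 2, 4, 9, 1]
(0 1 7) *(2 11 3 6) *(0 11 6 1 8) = [8, 7, 6, 1, 4, 5, 2, 11, 0, 9, 10, 3] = (0 8)(1 7 11 3)(2 6)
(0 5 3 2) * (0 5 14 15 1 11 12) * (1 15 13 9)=(15)(0 14 13 9 1 11 12)(2 5 3)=[14, 11, 5, 2, 4, 3, 6, 7, 8, 1, 10, 12, 0, 9, 13, 15]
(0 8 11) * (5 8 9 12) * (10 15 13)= (0 9 12 5 8 11)(10 15 13)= [9, 1, 2, 3, 4, 8, 6, 7, 11, 12, 15, 0, 5, 10, 14, 13]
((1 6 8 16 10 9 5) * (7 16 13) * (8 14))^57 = (1 10 13 6 9 7 14 5 16 8)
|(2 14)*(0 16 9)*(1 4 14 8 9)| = 8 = |(0 16 1 4 14 2 8 9)|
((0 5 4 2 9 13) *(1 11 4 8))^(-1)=(0 13 9 2 4 11 1 8 5)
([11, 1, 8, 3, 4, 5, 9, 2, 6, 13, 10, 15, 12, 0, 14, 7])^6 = (0 6 7)(2 11 9)(8 15 13)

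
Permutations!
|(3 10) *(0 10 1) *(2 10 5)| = 6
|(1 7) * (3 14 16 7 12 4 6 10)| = |(1 12 4 6 10 3 14 16 7)| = 9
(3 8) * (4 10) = [0, 1, 2, 8, 10, 5, 6, 7, 3, 9, 4] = (3 8)(4 10)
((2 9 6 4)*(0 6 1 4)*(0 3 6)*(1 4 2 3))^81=((1 2 9 4 3 6))^81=(1 4)(2 3)(6 9)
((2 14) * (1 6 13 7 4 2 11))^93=((1 6 13 7 4 2 14 11))^93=(1 2 13 11 4 6 14 7)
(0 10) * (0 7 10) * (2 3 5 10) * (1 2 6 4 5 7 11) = [0, 2, 3, 7, 5, 10, 4, 6, 8, 9, 11, 1] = (1 2 3 7 6 4 5 10 11)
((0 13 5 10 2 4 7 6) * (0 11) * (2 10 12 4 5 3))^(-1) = ((0 13 3 2 5 12 4 7 6 11))^(-1) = (0 11 6 7 4 12 5 2 3 13)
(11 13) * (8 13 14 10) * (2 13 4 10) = (2 13 11 14)(4 10 8) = [0, 1, 13, 3, 10, 5, 6, 7, 4, 9, 8, 14, 12, 11, 2]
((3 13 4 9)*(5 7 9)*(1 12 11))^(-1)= (1 11 12)(3 9 7 5 4 13)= ((1 12 11)(3 13 4 5 7 9))^(-1)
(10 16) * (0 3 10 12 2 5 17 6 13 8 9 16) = (0 3 10)(2 5 17 6 13 8 9 16 12) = [3, 1, 5, 10, 4, 17, 13, 7, 9, 16, 0, 11, 2, 8, 14, 15, 12, 6]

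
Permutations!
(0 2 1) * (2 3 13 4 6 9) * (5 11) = [3, 0, 1, 13, 6, 11, 9, 7, 8, 2, 10, 5, 12, 4] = (0 3 13 4 6 9 2 1)(5 11)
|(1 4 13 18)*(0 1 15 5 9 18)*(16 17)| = |(0 1 4 13)(5 9 18 15)(16 17)| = 4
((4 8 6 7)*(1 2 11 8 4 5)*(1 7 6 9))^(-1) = ((1 2 11 8 9)(5 7))^(-1) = (1 9 8 11 2)(5 7)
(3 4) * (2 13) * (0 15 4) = [15, 1, 13, 0, 3, 5, 6, 7, 8, 9, 10, 11, 12, 2, 14, 4] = (0 15 4 3)(2 13)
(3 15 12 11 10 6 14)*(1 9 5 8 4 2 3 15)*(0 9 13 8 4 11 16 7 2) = (0 9 5 4)(1 13 8 11 10 6 14 15 12 16 7 2 3) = [9, 13, 3, 1, 0, 4, 14, 2, 11, 5, 6, 10, 16, 8, 15, 12, 7]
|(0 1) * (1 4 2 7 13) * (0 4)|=|(1 4 2 7 13)|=5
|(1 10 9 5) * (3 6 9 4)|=7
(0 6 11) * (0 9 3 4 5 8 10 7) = (0 6 11 9 3 4 5 8 10 7) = [6, 1, 2, 4, 5, 8, 11, 0, 10, 3, 7, 9]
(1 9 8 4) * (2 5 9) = (1 2 5 9 8 4) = [0, 2, 5, 3, 1, 9, 6, 7, 4, 8]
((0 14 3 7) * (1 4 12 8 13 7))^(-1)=((0 14 3 1 4 12 8 13 7))^(-1)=(0 7 13 8 12 4 1 3 14)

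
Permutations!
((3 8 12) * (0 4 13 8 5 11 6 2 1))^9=(0 2 11 3 8 4 1 6 5 12 13)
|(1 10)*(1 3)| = |(1 10 3)| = 3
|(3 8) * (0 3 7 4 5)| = 6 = |(0 3 8 7 4 5)|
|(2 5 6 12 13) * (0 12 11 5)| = 12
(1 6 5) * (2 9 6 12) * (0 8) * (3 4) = (0 8)(1 12 2 9 6 5)(3 4) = [8, 12, 9, 4, 3, 1, 5, 7, 0, 6, 10, 11, 2]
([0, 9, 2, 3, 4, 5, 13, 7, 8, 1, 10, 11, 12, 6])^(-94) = [0, 1, 2, 3, 4, 5, 6, 7, 8, 9, 10, 11, 12, 13]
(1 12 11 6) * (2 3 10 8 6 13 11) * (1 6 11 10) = (1 12 2 3)(8 11 13 10) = [0, 12, 3, 1, 4, 5, 6, 7, 11, 9, 8, 13, 2, 10]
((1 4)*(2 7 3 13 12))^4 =((1 4)(2 7 3 13 12))^4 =(2 12 13 3 7)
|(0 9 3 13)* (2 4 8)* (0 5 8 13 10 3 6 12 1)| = 10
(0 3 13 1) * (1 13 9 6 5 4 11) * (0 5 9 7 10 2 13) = (0 3 7 10 2 13)(1 5 4 11)(6 9) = [3, 5, 13, 7, 11, 4, 9, 10, 8, 6, 2, 1, 12, 0]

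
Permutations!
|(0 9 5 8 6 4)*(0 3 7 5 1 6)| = |(0 9 1 6 4 3 7 5 8)| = 9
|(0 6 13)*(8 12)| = |(0 6 13)(8 12)| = 6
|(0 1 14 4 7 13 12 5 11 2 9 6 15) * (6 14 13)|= |(0 1 13 12 5 11 2 9 14 4 7 6 15)|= 13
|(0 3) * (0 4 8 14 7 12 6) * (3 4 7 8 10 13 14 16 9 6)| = 9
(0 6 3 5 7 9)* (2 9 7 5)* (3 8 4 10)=(0 6 8 4 10 3 2 9)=[6, 1, 9, 2, 10, 5, 8, 7, 4, 0, 3]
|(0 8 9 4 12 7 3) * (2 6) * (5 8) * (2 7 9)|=|(0 5 8 2 6 7 3)(4 12 9)|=21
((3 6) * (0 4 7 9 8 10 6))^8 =(10)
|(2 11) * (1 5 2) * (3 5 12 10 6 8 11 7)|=|(1 12 10 6 8 11)(2 7 3 5)|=12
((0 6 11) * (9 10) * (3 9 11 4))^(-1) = ((0 6 4 3 9 10 11))^(-1) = (0 11 10 9 3 4 6)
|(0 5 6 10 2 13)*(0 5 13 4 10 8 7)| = |(0 13 5 6 8 7)(2 4 10)| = 6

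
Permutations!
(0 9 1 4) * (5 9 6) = (0 6 5 9 1 4) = [6, 4, 2, 3, 0, 9, 5, 7, 8, 1]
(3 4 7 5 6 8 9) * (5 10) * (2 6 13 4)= (2 6 8 9 3)(4 7 10 5 13)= [0, 1, 6, 2, 7, 13, 8, 10, 9, 3, 5, 11, 12, 4]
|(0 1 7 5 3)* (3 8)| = |(0 1 7 5 8 3)| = 6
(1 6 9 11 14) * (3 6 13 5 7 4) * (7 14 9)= (1 13 5 14)(3 6 7 4)(9 11)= [0, 13, 2, 6, 3, 14, 7, 4, 8, 11, 10, 9, 12, 5, 1]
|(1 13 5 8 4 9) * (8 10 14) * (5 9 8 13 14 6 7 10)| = |(1 14 13 9)(4 8)(6 7 10)| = 12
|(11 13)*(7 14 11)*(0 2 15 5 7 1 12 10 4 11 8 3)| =24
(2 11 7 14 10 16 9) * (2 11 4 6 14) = (2 4 6 14 10 16 9 11 7) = [0, 1, 4, 3, 6, 5, 14, 2, 8, 11, 16, 7, 12, 13, 10, 15, 9]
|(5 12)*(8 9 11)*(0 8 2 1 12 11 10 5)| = |(0 8 9 10 5 11 2 1 12)| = 9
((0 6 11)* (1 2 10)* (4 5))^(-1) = (0 11 6)(1 10 2)(4 5)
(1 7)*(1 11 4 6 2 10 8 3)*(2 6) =[0, 7, 10, 1, 2, 5, 6, 11, 3, 9, 8, 4] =(1 7 11 4 2 10 8 3)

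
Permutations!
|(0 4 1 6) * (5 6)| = |(0 4 1 5 6)| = 5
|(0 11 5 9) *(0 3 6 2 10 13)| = 9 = |(0 11 5 9 3 6 2 10 13)|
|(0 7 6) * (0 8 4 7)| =|(4 7 6 8)| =4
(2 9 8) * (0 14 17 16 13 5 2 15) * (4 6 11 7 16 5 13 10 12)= [14, 1, 9, 3, 6, 2, 11, 16, 15, 8, 12, 7, 4, 13, 17, 0, 10, 5]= (0 14 17 5 2 9 8 15)(4 6 11 7 16 10 12)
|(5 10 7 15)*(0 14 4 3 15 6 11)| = |(0 14 4 3 15 5 10 7 6 11)| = 10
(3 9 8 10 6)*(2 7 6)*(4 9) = (2 7 6 3 4 9 8 10) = [0, 1, 7, 4, 9, 5, 3, 6, 10, 8, 2]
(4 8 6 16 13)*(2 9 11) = (2 9 11)(4 8 6 16 13) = [0, 1, 9, 3, 8, 5, 16, 7, 6, 11, 10, 2, 12, 4, 14, 15, 13]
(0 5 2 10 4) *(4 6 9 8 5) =(0 4)(2 10 6 9 8 5) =[4, 1, 10, 3, 0, 2, 9, 7, 5, 8, 6]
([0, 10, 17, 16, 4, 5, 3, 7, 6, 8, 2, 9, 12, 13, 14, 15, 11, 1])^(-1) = (1 17 2 10)(3 6 8 9 11 16)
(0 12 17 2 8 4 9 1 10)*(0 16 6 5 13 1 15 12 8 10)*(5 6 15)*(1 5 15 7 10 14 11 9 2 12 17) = (0 8 4 2 14 11 9 15 17 12 1)(5 13)(7 10 16) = [8, 0, 14, 3, 2, 13, 6, 10, 4, 15, 16, 9, 1, 5, 11, 17, 7, 12]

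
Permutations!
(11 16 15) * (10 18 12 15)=(10 18 12 15 11 16)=[0, 1, 2, 3, 4, 5, 6, 7, 8, 9, 18, 16, 15, 13, 14, 11, 10, 17, 12]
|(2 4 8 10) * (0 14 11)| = |(0 14 11)(2 4 8 10)| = 12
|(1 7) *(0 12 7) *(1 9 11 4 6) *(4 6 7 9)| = 6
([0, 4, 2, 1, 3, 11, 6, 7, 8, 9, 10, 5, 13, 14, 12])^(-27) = (14)(5 11)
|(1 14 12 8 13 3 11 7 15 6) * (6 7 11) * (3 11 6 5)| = |(1 14 12 8 13 11 6)(3 5)(7 15)| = 14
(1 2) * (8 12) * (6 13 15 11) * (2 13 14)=(1 13 15 11 6 14 2)(8 12)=[0, 13, 1, 3, 4, 5, 14, 7, 12, 9, 10, 6, 8, 15, 2, 11]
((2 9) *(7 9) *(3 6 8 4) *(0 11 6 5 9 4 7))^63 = (0 8 3 2 6 4 9 11 7 5)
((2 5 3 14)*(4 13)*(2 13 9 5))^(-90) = (14)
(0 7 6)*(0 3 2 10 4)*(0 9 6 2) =(0 7 2 10 4 9 6 3) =[7, 1, 10, 0, 9, 5, 3, 2, 8, 6, 4]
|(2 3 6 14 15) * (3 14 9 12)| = 12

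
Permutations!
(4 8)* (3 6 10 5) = (3 6 10 5)(4 8) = [0, 1, 2, 6, 8, 3, 10, 7, 4, 9, 5]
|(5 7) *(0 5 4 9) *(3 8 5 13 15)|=|(0 13 15 3 8 5 7 4 9)|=9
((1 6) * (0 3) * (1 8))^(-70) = ((0 3)(1 6 8))^(-70) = (1 8 6)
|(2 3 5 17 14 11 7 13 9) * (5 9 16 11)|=|(2 3 9)(5 17 14)(7 13 16 11)|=12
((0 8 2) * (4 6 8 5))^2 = (0 4 8)(2 5 6)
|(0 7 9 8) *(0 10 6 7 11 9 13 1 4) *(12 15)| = |(0 11 9 8 10 6 7 13 1 4)(12 15)| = 10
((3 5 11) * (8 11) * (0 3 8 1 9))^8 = ((0 3 5 1 9)(8 11))^8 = (11)(0 1 3 9 5)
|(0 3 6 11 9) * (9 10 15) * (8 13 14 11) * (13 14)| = |(0 3 6 8 14 11 10 15 9)| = 9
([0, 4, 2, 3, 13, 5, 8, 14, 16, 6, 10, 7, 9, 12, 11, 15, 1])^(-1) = (1 16 8 6 9 12 13 4)(7 11 14)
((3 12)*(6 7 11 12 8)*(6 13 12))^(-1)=(3 12 13 8)(6 11 7)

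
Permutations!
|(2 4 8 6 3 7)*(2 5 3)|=12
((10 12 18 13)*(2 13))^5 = ((2 13 10 12 18))^5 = (18)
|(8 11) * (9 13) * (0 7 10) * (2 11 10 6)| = 14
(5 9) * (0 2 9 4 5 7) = (0 2 9 7)(4 5) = [2, 1, 9, 3, 5, 4, 6, 0, 8, 7]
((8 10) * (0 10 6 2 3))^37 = ((0 10 8 6 2 3))^37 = (0 10 8 6 2 3)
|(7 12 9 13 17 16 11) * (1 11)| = 8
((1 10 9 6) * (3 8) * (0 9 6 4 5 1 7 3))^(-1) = (0 8 3 7 6 10 1 5 4 9)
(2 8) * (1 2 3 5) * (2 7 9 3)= (1 7 9 3 5)(2 8)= [0, 7, 8, 5, 4, 1, 6, 9, 2, 3]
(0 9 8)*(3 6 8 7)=[9, 1, 2, 6, 4, 5, 8, 3, 0, 7]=(0 9 7 3 6 8)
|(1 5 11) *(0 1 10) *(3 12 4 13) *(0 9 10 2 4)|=18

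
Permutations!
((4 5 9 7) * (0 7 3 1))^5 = (0 3 5 7 1 9 4)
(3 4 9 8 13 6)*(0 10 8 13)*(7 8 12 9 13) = [10, 1, 2, 4, 13, 5, 3, 8, 0, 7, 12, 11, 9, 6] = (0 10 12 9 7 8)(3 4 13 6)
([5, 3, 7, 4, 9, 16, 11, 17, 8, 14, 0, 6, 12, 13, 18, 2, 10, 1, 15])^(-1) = [10, 17, 15, 1, 3, 0, 11, 2, 8, 4, 16, 6, 12, 13, 9, 18, 5, 7, 14]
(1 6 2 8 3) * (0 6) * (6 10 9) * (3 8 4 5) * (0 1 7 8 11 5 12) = (0 10 9 6 2 4 12)(3 7 8 11 5) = [10, 1, 4, 7, 12, 3, 2, 8, 11, 6, 9, 5, 0]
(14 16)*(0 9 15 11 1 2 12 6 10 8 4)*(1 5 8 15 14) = (0 9 14 16 1 2 12 6 10 15 11 5 8 4) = [9, 2, 12, 3, 0, 8, 10, 7, 4, 14, 15, 5, 6, 13, 16, 11, 1]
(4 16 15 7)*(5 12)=[0, 1, 2, 3, 16, 12, 6, 4, 8, 9, 10, 11, 5, 13, 14, 7, 15]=(4 16 15 7)(5 12)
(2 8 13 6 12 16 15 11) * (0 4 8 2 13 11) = (0 4 8 11 13 6 12 16 15) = [4, 1, 2, 3, 8, 5, 12, 7, 11, 9, 10, 13, 16, 6, 14, 0, 15]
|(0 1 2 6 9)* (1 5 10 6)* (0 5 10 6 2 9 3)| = 8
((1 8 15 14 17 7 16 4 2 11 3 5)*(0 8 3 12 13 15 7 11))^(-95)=(0 8 7 16 4 2)(1 3 5)(11 12 13 15 14 17)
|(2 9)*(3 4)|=2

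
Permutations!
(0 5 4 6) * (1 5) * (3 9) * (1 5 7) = (0 5 4 6)(1 7)(3 9) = [5, 7, 2, 9, 6, 4, 0, 1, 8, 3]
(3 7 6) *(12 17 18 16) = (3 7 6)(12 17 18 16) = [0, 1, 2, 7, 4, 5, 3, 6, 8, 9, 10, 11, 17, 13, 14, 15, 12, 18, 16]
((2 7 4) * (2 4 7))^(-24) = (7)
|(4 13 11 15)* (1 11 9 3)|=7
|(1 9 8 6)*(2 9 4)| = |(1 4 2 9 8 6)| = 6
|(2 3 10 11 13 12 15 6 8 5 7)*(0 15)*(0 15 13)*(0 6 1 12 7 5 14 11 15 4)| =20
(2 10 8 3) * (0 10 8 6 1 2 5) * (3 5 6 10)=(10)(0 3 6 1 2 8 5)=[3, 2, 8, 6, 4, 0, 1, 7, 5, 9, 10]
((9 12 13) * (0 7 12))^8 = ((0 7 12 13 9))^8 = (0 13 7 9 12)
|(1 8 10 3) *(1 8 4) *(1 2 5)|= |(1 4 2 5)(3 8 10)|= 12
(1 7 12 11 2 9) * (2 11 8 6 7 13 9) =[0, 13, 2, 3, 4, 5, 7, 12, 6, 1, 10, 11, 8, 9] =(1 13 9)(6 7 12 8)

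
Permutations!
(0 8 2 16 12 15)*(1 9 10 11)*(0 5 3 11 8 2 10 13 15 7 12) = (0 2 16)(1 9 13 15 5 3 11)(7 12)(8 10) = [2, 9, 16, 11, 4, 3, 6, 12, 10, 13, 8, 1, 7, 15, 14, 5, 0]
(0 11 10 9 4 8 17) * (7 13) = (0 11 10 9 4 8 17)(7 13) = [11, 1, 2, 3, 8, 5, 6, 13, 17, 4, 9, 10, 12, 7, 14, 15, 16, 0]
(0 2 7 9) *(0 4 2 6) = [6, 1, 7, 3, 2, 5, 0, 9, 8, 4] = (0 6)(2 7 9 4)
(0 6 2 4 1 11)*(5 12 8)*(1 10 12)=[6, 11, 4, 3, 10, 1, 2, 7, 5, 9, 12, 0, 8]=(0 6 2 4 10 12 8 5 1 11)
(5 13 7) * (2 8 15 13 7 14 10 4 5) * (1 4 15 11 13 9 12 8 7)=(1 4 5)(2 7)(8 11 13 14 10 15 9 12)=[0, 4, 7, 3, 5, 1, 6, 2, 11, 12, 15, 13, 8, 14, 10, 9]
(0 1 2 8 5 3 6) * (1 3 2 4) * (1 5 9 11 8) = (0 3 6)(1 4 5 2)(8 9 11) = [3, 4, 1, 6, 5, 2, 0, 7, 9, 11, 10, 8]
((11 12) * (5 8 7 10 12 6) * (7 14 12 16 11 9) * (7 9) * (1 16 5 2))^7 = (1 11 2 16 6)(5 8 14 12 7 10)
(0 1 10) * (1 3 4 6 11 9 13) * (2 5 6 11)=[3, 10, 5, 4, 11, 6, 2, 7, 8, 13, 0, 9, 12, 1]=(0 3 4 11 9 13 1 10)(2 5 6)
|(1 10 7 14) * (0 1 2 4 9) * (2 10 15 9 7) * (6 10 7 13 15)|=|(0 1 6 10 2 4 13 15 9)(7 14)|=18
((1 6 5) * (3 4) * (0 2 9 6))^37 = ((0 2 9 6 5 1)(3 4))^37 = (0 2 9 6 5 1)(3 4)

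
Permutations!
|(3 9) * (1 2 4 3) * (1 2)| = 4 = |(2 4 3 9)|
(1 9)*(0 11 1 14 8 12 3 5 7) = (0 11 1 9 14 8 12 3 5 7) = [11, 9, 2, 5, 4, 7, 6, 0, 12, 14, 10, 1, 3, 13, 8]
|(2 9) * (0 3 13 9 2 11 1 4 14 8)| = |(0 3 13 9 11 1 4 14 8)| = 9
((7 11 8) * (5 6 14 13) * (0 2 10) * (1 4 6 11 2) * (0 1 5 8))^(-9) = ((0 5 11)(1 4 6 14 13 8 7 2 10))^(-9) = (14)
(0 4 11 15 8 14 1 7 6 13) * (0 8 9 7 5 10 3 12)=[4, 5, 2, 12, 11, 10, 13, 6, 14, 7, 3, 15, 0, 8, 1, 9]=(0 4 11 15 9 7 6 13 8 14 1 5 10 3 12)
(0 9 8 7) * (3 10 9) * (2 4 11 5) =(0 3 10 9 8 7)(2 4 11 5) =[3, 1, 4, 10, 11, 2, 6, 0, 7, 8, 9, 5]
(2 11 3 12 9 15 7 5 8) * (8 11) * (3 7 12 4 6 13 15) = (2 8)(3 4 6 13 15 12 9)(5 11 7) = [0, 1, 8, 4, 6, 11, 13, 5, 2, 3, 10, 7, 9, 15, 14, 12]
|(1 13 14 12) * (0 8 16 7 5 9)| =12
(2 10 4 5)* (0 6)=(0 6)(2 10 4 5)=[6, 1, 10, 3, 5, 2, 0, 7, 8, 9, 4]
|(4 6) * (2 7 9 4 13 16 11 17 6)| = 20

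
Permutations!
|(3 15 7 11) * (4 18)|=4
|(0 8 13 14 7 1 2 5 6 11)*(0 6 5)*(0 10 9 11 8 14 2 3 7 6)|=9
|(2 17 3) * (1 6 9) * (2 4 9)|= |(1 6 2 17 3 4 9)|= 7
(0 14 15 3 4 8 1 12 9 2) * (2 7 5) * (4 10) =(0 14 15 3 10 4 8 1 12 9 7 5 2) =[14, 12, 0, 10, 8, 2, 6, 5, 1, 7, 4, 11, 9, 13, 15, 3]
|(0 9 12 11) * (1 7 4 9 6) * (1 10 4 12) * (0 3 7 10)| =4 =|(0 6)(1 10 4 9)(3 7 12 11)|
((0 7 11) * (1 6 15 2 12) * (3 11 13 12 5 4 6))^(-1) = (0 11 3 1 12 13 7)(2 15 6 4 5)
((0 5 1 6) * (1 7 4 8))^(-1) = (0 6 1 8 4 7 5) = ((0 5 7 4 8 1 6))^(-1)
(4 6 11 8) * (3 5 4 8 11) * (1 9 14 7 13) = (1 9 14 7 13)(3 5 4 6) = [0, 9, 2, 5, 6, 4, 3, 13, 8, 14, 10, 11, 12, 1, 7]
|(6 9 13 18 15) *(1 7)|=|(1 7)(6 9 13 18 15)|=10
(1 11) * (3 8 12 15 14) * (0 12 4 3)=(0 12 15 14)(1 11)(3 8 4)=[12, 11, 2, 8, 3, 5, 6, 7, 4, 9, 10, 1, 15, 13, 0, 14]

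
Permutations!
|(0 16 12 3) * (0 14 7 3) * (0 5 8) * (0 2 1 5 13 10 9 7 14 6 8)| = 13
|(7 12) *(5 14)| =2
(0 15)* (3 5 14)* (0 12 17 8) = (0 15 12 17 8)(3 5 14) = [15, 1, 2, 5, 4, 14, 6, 7, 0, 9, 10, 11, 17, 13, 3, 12, 16, 8]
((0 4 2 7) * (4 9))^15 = ((0 9 4 2 7))^15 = (9)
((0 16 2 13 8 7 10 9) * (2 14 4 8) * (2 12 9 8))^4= (0 2)(4 9)(7 10 8)(12 14)(13 16)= ((0 16 14 4 2 13 12 9)(7 10 8))^4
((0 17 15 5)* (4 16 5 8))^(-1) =((0 17 15 8 4 16 5))^(-1) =(0 5 16 4 8 15 17)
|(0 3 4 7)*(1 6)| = |(0 3 4 7)(1 6)| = 4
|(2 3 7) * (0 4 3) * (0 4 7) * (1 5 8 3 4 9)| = 8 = |(0 7 2 9 1 5 8 3)|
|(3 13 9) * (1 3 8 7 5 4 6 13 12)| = 21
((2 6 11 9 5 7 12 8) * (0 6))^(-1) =(0 2 8 12 7 5 9 11 6)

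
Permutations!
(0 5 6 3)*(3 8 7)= (0 5 6 8 7 3)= [5, 1, 2, 0, 4, 6, 8, 3, 7]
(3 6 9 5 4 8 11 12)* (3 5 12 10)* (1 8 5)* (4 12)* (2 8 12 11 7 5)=(1 12)(2 8 7 5 11 10 3 6 9 4)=[0, 12, 8, 6, 2, 11, 9, 5, 7, 4, 3, 10, 1]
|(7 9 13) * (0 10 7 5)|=6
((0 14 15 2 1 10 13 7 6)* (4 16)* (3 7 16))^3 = (0 2 13 3)(1 16 7 14)(4 6 15 10)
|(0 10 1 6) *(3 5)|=4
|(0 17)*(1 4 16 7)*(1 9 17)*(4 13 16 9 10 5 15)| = |(0 1 13 16 7 10 5 15 4 9 17)| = 11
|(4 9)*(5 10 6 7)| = |(4 9)(5 10 6 7)| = 4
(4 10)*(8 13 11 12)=[0, 1, 2, 3, 10, 5, 6, 7, 13, 9, 4, 12, 8, 11]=(4 10)(8 13 11 12)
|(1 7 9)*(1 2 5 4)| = 6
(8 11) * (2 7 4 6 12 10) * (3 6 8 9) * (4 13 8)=(2 7 13 8 11 9 3 6 12 10)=[0, 1, 7, 6, 4, 5, 12, 13, 11, 3, 2, 9, 10, 8]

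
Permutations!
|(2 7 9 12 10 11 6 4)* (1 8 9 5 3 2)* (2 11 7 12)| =|(1 8 9 2 12 10 7 5 3 11 6 4)| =12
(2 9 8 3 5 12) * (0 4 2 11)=[4, 1, 9, 5, 2, 12, 6, 7, 3, 8, 10, 0, 11]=(0 4 2 9 8 3 5 12 11)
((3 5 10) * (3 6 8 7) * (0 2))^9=(0 2)(3 6)(5 8)(7 10)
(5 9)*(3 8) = (3 8)(5 9) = [0, 1, 2, 8, 4, 9, 6, 7, 3, 5]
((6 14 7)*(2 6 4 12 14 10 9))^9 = (2 6 10 9)(4 12 14 7)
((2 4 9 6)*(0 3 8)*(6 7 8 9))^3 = ((0 3 9 7 8)(2 4 6))^3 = (0 7 3 8 9)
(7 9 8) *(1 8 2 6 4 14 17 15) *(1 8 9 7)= (1 9 2 6 4 14 17 15 8)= [0, 9, 6, 3, 14, 5, 4, 7, 1, 2, 10, 11, 12, 13, 17, 8, 16, 15]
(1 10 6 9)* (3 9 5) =(1 10 6 5 3 9) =[0, 10, 2, 9, 4, 3, 5, 7, 8, 1, 6]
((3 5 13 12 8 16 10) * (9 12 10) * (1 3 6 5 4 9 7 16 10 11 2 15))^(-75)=(1 9 10 13 15 4 8 5 2 3 12 6 11)(7 16)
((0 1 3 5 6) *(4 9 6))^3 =(0 5 6 3 9 1 4)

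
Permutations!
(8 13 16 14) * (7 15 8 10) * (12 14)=(7 15 8 13 16 12 14 10)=[0, 1, 2, 3, 4, 5, 6, 15, 13, 9, 7, 11, 14, 16, 10, 8, 12]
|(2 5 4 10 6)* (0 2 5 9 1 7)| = 20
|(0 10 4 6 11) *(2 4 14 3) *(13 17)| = |(0 10 14 3 2 4 6 11)(13 17)| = 8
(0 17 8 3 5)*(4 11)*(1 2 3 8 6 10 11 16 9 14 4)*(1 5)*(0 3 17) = (1 2 17 6 10 11 5 3)(4 16 9 14) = [0, 2, 17, 1, 16, 3, 10, 7, 8, 14, 11, 5, 12, 13, 4, 15, 9, 6]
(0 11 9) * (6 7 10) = (0 11 9)(6 7 10) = [11, 1, 2, 3, 4, 5, 7, 10, 8, 0, 6, 9]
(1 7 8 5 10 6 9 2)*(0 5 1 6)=(0 5 10)(1 7 8)(2 6 9)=[5, 7, 6, 3, 4, 10, 9, 8, 1, 2, 0]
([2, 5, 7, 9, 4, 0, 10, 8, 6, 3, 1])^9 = (0 2 7 8 6 10 1 5)(3 9)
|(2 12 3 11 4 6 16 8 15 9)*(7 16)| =11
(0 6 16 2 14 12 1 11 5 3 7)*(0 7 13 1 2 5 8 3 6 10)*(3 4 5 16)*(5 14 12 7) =[10, 11, 12, 13, 14, 6, 3, 5, 4, 9, 0, 8, 2, 1, 7, 15, 16] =(16)(0 10)(1 11 8 4 14 7 5 6 3 13)(2 12)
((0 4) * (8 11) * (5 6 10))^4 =(11)(5 6 10)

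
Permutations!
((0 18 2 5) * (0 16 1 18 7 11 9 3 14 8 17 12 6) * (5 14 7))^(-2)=(0 12 8 2 1 5 6 17 14 18 16)(3 11)(7 9)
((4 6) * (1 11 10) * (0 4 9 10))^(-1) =(0 11 1 10 9 6 4)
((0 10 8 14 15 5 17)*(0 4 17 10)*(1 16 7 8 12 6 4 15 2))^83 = (1 2 14 8 7 16)(4 6 12 10 5 15 17)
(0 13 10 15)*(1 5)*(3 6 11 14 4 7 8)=(0 13 10 15)(1 5)(3 6 11 14 4 7 8)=[13, 5, 2, 6, 7, 1, 11, 8, 3, 9, 15, 14, 12, 10, 4, 0]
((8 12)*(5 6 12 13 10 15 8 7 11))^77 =((5 6 12 7 11)(8 13 10 15))^77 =(5 12 11 6 7)(8 13 10 15)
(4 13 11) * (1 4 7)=(1 4 13 11 7)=[0, 4, 2, 3, 13, 5, 6, 1, 8, 9, 10, 7, 12, 11]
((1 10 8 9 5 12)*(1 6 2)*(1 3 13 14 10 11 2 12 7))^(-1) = ((1 11 2 3 13 14 10 8 9 5 7)(6 12))^(-1) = (1 7 5 9 8 10 14 13 3 2 11)(6 12)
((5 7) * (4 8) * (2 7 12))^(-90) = (2 5)(7 12) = ((2 7 5 12)(4 8))^(-90)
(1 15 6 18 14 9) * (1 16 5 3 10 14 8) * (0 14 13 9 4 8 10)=[14, 15, 2, 0, 8, 3, 18, 7, 1, 16, 13, 11, 12, 9, 4, 6, 5, 17, 10]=(0 14 4 8 1 15 6 18 10 13 9 16 5 3)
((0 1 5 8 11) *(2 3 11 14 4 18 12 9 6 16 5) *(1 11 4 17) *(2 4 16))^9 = ((0 11)(1 4 18 12 9 6 2 3 16 5 8 14 17))^9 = (0 11)(1 5 6 4 8 2 18 14 3 12 17 16 9)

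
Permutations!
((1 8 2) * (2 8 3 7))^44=(8)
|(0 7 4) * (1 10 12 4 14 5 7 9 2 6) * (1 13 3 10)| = 9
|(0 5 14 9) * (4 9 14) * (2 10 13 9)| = |(14)(0 5 4 2 10 13 9)| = 7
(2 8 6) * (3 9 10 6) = (2 8 3 9 10 6) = [0, 1, 8, 9, 4, 5, 2, 7, 3, 10, 6]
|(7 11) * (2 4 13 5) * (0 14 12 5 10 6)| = |(0 14 12 5 2 4 13 10 6)(7 11)| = 18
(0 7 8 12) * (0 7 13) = [13, 1, 2, 3, 4, 5, 6, 8, 12, 9, 10, 11, 7, 0] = (0 13)(7 8 12)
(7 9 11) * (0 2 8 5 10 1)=(0 2 8 5 10 1)(7 9 11)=[2, 0, 8, 3, 4, 10, 6, 9, 5, 11, 1, 7]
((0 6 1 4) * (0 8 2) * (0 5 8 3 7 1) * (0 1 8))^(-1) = (0 5 2 8 7 3 4 1 6)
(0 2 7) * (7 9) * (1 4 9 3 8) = (0 2 3 8 1 4 9 7) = [2, 4, 3, 8, 9, 5, 6, 0, 1, 7]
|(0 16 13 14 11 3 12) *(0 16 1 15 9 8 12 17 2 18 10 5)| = 16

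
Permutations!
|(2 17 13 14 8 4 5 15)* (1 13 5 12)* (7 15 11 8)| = |(1 13 14 7 15 2 17 5 11 8 4 12)| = 12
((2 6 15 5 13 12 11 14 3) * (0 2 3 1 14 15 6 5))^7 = (15)(1 14)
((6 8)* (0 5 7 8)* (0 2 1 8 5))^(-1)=((1 8 6 2)(5 7))^(-1)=(1 2 6 8)(5 7)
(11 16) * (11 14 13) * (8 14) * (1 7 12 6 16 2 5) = [0, 7, 5, 3, 4, 1, 16, 12, 14, 9, 10, 2, 6, 11, 13, 15, 8] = (1 7 12 6 16 8 14 13 11 2 5)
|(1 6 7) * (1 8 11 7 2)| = |(1 6 2)(7 8 11)| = 3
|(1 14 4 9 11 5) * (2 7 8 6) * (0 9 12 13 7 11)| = 22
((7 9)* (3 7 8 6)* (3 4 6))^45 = ((3 7 9 8)(4 6))^45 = (3 7 9 8)(4 6)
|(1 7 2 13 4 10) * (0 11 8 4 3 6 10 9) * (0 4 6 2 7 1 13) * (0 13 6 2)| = 6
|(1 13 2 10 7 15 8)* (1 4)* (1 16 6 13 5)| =18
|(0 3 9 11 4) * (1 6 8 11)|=|(0 3 9 1 6 8 11 4)|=8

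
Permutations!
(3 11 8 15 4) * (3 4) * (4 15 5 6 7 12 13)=(3 11 8 5 6 7 12 13 4 15)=[0, 1, 2, 11, 15, 6, 7, 12, 5, 9, 10, 8, 13, 4, 14, 3]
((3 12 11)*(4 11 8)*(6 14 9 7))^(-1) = (3 11 4 8 12)(6 7 9 14)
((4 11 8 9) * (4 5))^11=((4 11 8 9 5))^11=(4 11 8 9 5)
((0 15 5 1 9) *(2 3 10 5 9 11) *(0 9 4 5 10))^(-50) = ((0 15 4 5 1 11 2 3))^(-50) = (0 2 1 4)(3 11 5 15)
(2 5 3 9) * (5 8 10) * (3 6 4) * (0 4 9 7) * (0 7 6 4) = (2 8 10 5 4 3 6 9) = [0, 1, 8, 6, 3, 4, 9, 7, 10, 2, 5]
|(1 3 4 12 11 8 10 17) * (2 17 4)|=|(1 3 2 17)(4 12 11 8 10)|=20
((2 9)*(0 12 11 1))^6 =(0 11)(1 12)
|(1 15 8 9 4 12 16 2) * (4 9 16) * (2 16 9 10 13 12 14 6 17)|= |(1 15 8 9 10 13 12 4 14 6 17 2)|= 12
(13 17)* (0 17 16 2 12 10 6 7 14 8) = [17, 1, 12, 3, 4, 5, 7, 14, 0, 9, 6, 11, 10, 16, 8, 15, 2, 13] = (0 17 13 16 2 12 10 6 7 14 8)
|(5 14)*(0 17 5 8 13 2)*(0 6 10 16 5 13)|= 10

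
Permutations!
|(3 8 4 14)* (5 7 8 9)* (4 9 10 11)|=20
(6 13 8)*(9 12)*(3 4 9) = (3 4 9 12)(6 13 8) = [0, 1, 2, 4, 9, 5, 13, 7, 6, 12, 10, 11, 3, 8]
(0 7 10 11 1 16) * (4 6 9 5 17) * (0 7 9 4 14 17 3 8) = (0 9 5 3 8)(1 16 7 10 11)(4 6)(14 17) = [9, 16, 2, 8, 6, 3, 4, 10, 0, 5, 11, 1, 12, 13, 17, 15, 7, 14]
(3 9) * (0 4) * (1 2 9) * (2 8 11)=(0 4)(1 8 11 2 9 3)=[4, 8, 9, 1, 0, 5, 6, 7, 11, 3, 10, 2]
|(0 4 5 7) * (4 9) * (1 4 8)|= 7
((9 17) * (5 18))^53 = ((5 18)(9 17))^53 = (5 18)(9 17)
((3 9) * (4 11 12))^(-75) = ((3 9)(4 11 12))^(-75) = (12)(3 9)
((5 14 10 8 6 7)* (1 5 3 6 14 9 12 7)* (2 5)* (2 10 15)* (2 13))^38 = ((1 10 8 14 15 13 2 5 9 12 7 3 6))^38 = (1 6 3 7 12 9 5 2 13 15 14 8 10)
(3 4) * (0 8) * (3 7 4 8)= (0 3 8)(4 7)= [3, 1, 2, 8, 7, 5, 6, 4, 0]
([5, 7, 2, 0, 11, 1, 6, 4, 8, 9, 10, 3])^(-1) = (0 3 11 4 7 1 5)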